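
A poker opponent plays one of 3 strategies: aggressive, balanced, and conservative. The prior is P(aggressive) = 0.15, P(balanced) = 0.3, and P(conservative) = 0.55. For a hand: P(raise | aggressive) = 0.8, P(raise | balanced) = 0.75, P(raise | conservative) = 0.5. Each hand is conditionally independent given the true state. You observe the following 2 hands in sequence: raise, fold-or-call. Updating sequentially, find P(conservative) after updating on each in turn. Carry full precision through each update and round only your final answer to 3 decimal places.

After 'raise': normaliser = 0.8·0.1500 + 0.75·0.3000 + 0.5·0.5500; P(aggressive) ≈ 0.1935, P(balanced) ≈ 0.3629, P(conservative) ≈ 0.4435
After 'fold-or-call': normaliser = 0.2·0.1935 + 0.25·0.3629 + 0.5·0.4435; P(aggressive) ≈ 0.1102, P(balanced) ≈ 0.2583, P(conservative) ≈ 0.6315

0.631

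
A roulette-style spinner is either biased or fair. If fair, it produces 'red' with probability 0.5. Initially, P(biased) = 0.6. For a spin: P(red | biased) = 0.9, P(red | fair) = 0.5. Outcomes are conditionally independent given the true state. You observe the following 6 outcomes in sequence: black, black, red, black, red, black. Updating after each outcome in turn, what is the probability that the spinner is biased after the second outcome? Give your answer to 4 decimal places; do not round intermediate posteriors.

0.0566

Each posterior becomes the prior for the next update.
After 'black': P(biased) = 0.1·0.6000 / (0.1·0.6000 + 0.5·0.4000) ≈ 0.2308
After 'black': P(biased) = 0.1·0.2308 / (0.1·0.2308 + 0.5·0.7692) ≈ 0.0566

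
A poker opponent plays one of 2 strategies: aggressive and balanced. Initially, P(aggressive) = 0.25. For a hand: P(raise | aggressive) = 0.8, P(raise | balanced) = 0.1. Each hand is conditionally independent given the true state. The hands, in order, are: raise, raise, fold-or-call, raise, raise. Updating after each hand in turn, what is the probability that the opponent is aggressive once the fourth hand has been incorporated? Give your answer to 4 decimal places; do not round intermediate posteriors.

0.9743

After 'raise': P(aggressive) = 0.8·0.2500 / (0.8·0.2500 + 0.1·0.7500) ≈ 0.7273
After 'raise': P(aggressive) = 0.8·0.7273 / (0.8·0.7273 + 0.1·0.2727) ≈ 0.9552
After 'fold-or-call': P(aggressive) = 0.2·0.9552 / (0.2·0.9552 + 0.9·0.0448) ≈ 0.8258
After 'raise': P(aggressive) = 0.8·0.8258 / (0.8·0.8258 + 0.1·0.1742) ≈ 0.9743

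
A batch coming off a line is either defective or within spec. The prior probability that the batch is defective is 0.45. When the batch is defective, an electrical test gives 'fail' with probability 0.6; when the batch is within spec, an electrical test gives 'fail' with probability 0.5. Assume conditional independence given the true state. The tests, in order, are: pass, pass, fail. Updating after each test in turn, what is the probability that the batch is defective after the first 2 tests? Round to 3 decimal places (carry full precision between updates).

0.344

Each posterior becomes the prior for the next update.
After 'pass': P(defective) = 0.4·0.4500 / (0.4·0.4500 + 0.5·0.5500) ≈ 0.3956
After 'pass': P(defective) = 0.4·0.3956 / (0.4·0.3956 + 0.5·0.6044) ≈ 0.3437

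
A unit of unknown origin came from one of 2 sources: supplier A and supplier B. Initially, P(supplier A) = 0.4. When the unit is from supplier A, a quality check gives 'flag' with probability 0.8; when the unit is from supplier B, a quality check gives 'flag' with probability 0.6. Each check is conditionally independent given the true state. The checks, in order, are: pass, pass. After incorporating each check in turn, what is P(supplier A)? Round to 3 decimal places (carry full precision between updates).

After 'pass': P(supplier A) = 0.2·0.4000 / (0.2·0.4000 + 0.4·0.6000) ≈ 0.2500
After 'pass': P(supplier A) = 0.2·0.2500 / (0.2·0.2500 + 0.4·0.7500) ≈ 0.1429

0.143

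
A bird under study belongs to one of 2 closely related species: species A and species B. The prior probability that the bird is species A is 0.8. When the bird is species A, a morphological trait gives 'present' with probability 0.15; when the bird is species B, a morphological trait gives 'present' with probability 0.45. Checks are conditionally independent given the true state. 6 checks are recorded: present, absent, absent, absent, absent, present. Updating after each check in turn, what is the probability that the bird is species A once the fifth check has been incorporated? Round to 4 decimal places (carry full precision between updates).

After 'present': P(species A) = 0.15·0.8000 / (0.15·0.8000 + 0.45·0.2000) ≈ 0.5714
After 'absent': P(species A) = 0.85·0.5714 / (0.85·0.5714 + 0.55·0.4286) ≈ 0.6733
After 'absent': P(species A) = 0.85·0.6733 / (0.85·0.6733 + 0.55·0.3267) ≈ 0.7610
After 'absent': P(species A) = 0.85·0.7610 / (0.85·0.7610 + 0.55·0.2390) ≈ 0.8311
After 'absent': P(species A) = 0.85·0.8311 / (0.85·0.8311 + 0.55·0.1689) ≈ 0.8838

0.8838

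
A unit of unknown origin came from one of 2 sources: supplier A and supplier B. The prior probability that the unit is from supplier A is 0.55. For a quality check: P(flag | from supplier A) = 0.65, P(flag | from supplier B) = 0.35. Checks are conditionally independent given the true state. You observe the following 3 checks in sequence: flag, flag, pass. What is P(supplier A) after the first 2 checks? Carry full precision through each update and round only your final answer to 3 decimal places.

0.808

After 'flag': P(supplier A) = 0.65·0.5500 / (0.65·0.5500 + 0.35·0.4500) ≈ 0.6942
After 'flag': P(supplier A) = 0.65·0.6942 / (0.65·0.6942 + 0.35·0.3058) ≈ 0.8083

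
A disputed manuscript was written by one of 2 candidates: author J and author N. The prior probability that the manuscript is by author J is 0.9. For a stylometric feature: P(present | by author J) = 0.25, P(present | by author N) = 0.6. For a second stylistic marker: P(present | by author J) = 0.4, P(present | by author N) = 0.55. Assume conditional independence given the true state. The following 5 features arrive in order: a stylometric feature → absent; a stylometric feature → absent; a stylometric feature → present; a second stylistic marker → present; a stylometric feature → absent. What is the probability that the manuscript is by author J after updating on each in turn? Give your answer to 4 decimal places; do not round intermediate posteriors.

0.9473

After a stylometric feature='absent': P(author J) = 0.75·0.9000 / (0.75·0.9000 + 0.4·0.1000) ≈ 0.9441
After a stylometric feature='absent': P(author J) = 0.75·0.9441 / (0.75·0.9441 + 0.4·0.0559) ≈ 0.9694
After a stylometric feature='present': P(author J) = 0.25·0.9694 / (0.25·0.9694 + 0.6·0.0306) ≈ 0.9295
After a second stylistic marker='present': P(author J) = 0.4·0.9295 / (0.4·0.9295 + 0.55·0.0705) ≈ 0.9056
After a stylometric feature='absent': P(author J) = 0.75·0.9056 / (0.75·0.9056 + 0.4·0.0944) ≈ 0.9473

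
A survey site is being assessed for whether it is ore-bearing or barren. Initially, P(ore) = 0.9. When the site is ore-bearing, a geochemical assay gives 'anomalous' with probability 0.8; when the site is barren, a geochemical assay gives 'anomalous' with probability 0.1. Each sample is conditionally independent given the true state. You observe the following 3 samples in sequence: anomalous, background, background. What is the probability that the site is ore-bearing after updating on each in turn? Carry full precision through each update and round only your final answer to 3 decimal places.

0.780

Apply Bayes' rule sequentially, carrying P(ore) forward.
After 'anomalous': P(ore) = 0.8·0.9000 / (0.8·0.9000 + 0.1·0.1000) ≈ 0.9863
After 'background': P(ore) = 0.2·0.9863 / (0.2·0.9863 + 0.9·0.0137) ≈ 0.9412
After 'background': P(ore) = 0.2·0.9412 / (0.2·0.9412 + 0.9·0.0588) ≈ 0.7805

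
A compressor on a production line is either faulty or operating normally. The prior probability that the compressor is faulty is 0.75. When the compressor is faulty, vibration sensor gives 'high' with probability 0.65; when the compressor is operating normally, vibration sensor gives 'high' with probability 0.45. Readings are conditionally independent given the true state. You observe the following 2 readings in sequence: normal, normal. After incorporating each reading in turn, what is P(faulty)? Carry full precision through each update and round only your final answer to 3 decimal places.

0.549

Each posterior becomes the prior for the next update.
After 'normal': P(faulty) = 0.35·0.7500 / (0.35·0.7500 + 0.55·0.2500) ≈ 0.6562
After 'normal': P(faulty) = 0.35·0.6562 / (0.35·0.6562 + 0.55·0.3438) ≈ 0.5485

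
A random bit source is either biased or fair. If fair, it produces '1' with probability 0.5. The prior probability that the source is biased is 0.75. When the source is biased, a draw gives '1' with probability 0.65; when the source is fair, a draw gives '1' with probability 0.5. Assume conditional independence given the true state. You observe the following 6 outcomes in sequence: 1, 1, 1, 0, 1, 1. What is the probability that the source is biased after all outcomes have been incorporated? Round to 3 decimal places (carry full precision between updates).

0.886

Apply Bayes' rule sequentially, carrying P(biased) forward.
After '1': P(biased) = 0.65·0.7500 / (0.65·0.7500 + 0.5·0.2500) ≈ 0.7959
After '1': P(biased) = 0.65·0.7959 / (0.65·0.7959 + 0.5·0.2041) ≈ 0.8353
After '1': P(biased) = 0.65·0.8353 / (0.65·0.8353 + 0.5·0.1647) ≈ 0.8683
After '0': P(biased) = 0.35·0.8683 / (0.35·0.8683 + 0.5·0.1317) ≈ 0.8219
After '1': P(biased) = 0.65·0.8219 / (0.65·0.8219 + 0.5·0.1781) ≈ 0.8571
After '1': P(biased) = 0.65·0.8571 / (0.65·0.8571 + 0.5·0.1429) ≈ 0.8863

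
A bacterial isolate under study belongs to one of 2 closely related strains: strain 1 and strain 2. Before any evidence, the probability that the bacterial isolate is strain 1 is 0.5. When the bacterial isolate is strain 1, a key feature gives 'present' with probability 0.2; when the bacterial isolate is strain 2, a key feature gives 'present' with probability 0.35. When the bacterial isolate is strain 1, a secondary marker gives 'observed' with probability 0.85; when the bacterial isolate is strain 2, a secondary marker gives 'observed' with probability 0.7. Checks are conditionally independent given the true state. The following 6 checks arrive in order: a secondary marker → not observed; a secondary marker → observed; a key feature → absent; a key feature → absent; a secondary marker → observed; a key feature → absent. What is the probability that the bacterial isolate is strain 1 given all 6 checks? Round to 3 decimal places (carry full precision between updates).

0.579

After a secondary marker='not observed': P(strain 1) = 0.15·0.5000 / (0.15·0.5000 + 0.3·0.5000) ≈ 0.3333
After a secondary marker='observed': P(strain 1) = 0.85·0.3333 / (0.85·0.3333 + 0.7·0.6667) ≈ 0.3778
After a key feature='absent': P(strain 1) = 0.8·0.3778 / (0.8·0.3778 + 0.65·0.6222) ≈ 0.4277
After a key feature='absent': P(strain 1) = 0.8·0.4277 / (0.8·0.4277 + 0.65·0.5723) ≈ 0.4791
After a secondary marker='observed': P(strain 1) = 0.85·0.4791 / (0.85·0.4791 + 0.7·0.5209) ≈ 0.5276
After a key feature='absent': P(strain 1) = 0.8·0.5276 / (0.8·0.5276 + 0.65·0.4724) ≈ 0.5789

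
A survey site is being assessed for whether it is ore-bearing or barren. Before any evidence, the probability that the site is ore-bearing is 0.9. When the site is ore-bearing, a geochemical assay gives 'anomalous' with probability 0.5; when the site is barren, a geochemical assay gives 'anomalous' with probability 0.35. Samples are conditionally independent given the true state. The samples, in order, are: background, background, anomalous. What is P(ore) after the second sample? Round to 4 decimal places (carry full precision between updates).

Each posterior becomes the prior for the next update.
After 'background': P(ore) = 0.5·0.9000 / (0.5·0.9000 + 0.65·0.1000) ≈ 0.8738
After 'background': P(ore) = 0.5·0.8738 / (0.5·0.8738 + 0.65·0.1262) ≈ 0.8419

0.8419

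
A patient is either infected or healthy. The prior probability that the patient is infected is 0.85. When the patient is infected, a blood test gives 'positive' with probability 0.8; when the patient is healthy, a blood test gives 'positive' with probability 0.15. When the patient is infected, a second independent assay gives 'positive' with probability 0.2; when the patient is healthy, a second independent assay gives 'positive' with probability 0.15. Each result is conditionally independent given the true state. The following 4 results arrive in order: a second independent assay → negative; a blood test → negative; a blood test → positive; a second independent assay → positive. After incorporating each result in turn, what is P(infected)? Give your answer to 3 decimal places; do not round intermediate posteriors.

0.899

After a second independent assay='negative': P(infected) = 0.8·0.8500 / (0.8·0.8500 + 0.85·0.1500) ≈ 0.8421
After a blood test='negative': P(infected) = 0.2·0.8421 / (0.2·0.8421 + 0.85·0.1579) ≈ 0.5565
After a blood test='positive': P(infected) = 0.8·0.5565 / (0.8·0.5565 + 0.15·0.4435) ≈ 0.8700
After a second independent assay='positive': P(infected) = 0.2·0.8700 / (0.2·0.8700 + 0.15·0.1300) ≈ 0.8992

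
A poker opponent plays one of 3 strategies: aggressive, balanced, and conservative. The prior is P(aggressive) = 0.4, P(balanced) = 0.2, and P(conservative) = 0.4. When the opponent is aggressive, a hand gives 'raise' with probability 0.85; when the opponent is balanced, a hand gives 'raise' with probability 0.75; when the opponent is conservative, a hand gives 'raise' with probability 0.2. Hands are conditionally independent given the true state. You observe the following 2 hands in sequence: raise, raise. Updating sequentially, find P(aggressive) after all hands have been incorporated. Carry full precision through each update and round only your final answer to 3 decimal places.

After 'raise': normaliser = 0.85·0.4000 + 0.75·0.2000 + 0.2·0.4000; P(aggressive) ≈ 0.5965, P(balanced) ≈ 0.2632, P(conservative) ≈ 0.1404
After 'raise': normaliser = 0.85·0.5965 + 0.75·0.2632 + 0.2·0.1404; P(aggressive) ≈ 0.6922, P(balanced) ≈ 0.2695, P(conservative) ≈ 0.0383

0.692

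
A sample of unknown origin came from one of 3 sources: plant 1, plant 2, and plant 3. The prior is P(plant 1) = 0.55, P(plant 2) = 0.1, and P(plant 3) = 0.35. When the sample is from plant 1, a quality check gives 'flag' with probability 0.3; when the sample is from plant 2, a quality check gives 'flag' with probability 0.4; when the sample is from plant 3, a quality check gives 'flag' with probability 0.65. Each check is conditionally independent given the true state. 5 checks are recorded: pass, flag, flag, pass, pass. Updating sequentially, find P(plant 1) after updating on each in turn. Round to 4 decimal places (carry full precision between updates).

0.6341

After 'pass': normaliser = 0.7·0.5500 + 0.6·0.1000 + 0.35·0.3500; P(plant 1) ≈ 0.6784, P(plant 2) ≈ 0.1057, P(plant 3) ≈ 0.2159
After 'flag': normaliser = 0.3·0.6784 + 0.4·0.1057 + 0.65·0.2159; P(plant 1) ≈ 0.5271, P(plant 2) ≈ 0.1095, P(plant 3) ≈ 0.3634
After 'flag': normaliser = 0.3·0.5271 + 0.4·0.1095 + 0.65·0.3634; P(plant 1) ≈ 0.3609, P(plant 2) ≈ 0.1000, P(plant 3) ≈ 0.5391
After 'pass': normaliser = 0.7·0.3609 + 0.6·0.1000 + 0.35·0.5391; P(plant 1) ≈ 0.5040, P(plant 2) ≈ 0.1197, P(plant 3) ≈ 0.3764
After 'pass': normaliser = 0.7·0.5040 + 0.6·0.1197 + 0.35·0.3764; P(plant 1) ≈ 0.6341, P(plant 2) ≈ 0.1291, P(plant 3) ≈ 0.2368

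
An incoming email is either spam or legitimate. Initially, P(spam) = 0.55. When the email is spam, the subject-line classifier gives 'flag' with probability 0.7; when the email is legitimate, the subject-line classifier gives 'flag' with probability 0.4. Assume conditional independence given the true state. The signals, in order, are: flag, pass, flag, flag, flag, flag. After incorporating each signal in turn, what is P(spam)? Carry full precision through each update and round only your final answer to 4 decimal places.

After 'flag': P(spam) = 0.7·0.5500 / (0.7·0.5500 + 0.4·0.4500) ≈ 0.6814
After 'pass': P(spam) = 0.3·0.6814 / (0.3·0.6814 + 0.6·0.3186) ≈ 0.5168
After 'flag': P(spam) = 0.7·0.5168 / (0.7·0.5168 + 0.4·0.4832) ≈ 0.6518
After 'flag': P(spam) = 0.7·0.6518 / (0.7·0.6518 + 0.4·0.3482) ≈ 0.7661
After 'flag': P(spam) = 0.7·0.7661 / (0.7·0.7661 + 0.4·0.2339) ≈ 0.8514
After 'flag': P(spam) = 0.7·0.8514 / (0.7·0.8514 + 0.4·0.1486) ≈ 0.9093

0.9093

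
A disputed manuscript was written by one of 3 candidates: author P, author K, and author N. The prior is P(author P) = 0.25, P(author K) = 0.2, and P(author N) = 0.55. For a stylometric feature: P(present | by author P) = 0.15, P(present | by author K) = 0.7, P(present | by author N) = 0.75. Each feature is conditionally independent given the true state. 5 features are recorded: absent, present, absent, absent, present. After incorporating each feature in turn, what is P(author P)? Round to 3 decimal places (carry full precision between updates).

After 'absent': normaliser = 0.85·0.2500 + 0.3·0.2000 + 0.25·0.5500; P(author P) ≈ 0.5183, P(author K) ≈ 0.1463, P(author N) ≈ 0.3354
After 'present': normaliser = 0.15·0.5183 + 0.7·0.1463 + 0.75·0.3354; P(author P) ≈ 0.1801, P(author K) ≈ 0.2373, P(author N) ≈ 0.5826
After 'absent': normaliser = 0.85·0.1801 + 0.3·0.2373 + 0.25·0.5826; P(author P) ≈ 0.4138, P(author K) ≈ 0.1924, P(author N) ≈ 0.3938
After 'absent': normaliser = 0.85·0.4138 + 0.3·0.1924 + 0.25·0.3938; P(author P) ≈ 0.6925, P(author K) ≈ 0.1137, P(author N) ≈ 0.1938
After 'present': normaliser = 0.15·0.6925 + 0.7·0.1137 + 0.75·0.1938; P(author P) ≈ 0.3159, P(author K) ≈ 0.2420, P(author N) ≈ 0.4421

0.316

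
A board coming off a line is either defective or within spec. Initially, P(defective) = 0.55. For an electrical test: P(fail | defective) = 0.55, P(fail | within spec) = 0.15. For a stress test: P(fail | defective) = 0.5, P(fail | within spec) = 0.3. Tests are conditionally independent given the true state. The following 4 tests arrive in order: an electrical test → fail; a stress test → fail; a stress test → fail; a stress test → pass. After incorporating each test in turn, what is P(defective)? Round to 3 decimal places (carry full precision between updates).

Apply Bayes' rule sequentially, carrying P(defective) forward.
After an electrical test='fail': P(defective) = 0.55·0.5500 / (0.55·0.5500 + 0.15·0.4500) ≈ 0.8176
After a stress test='fail': P(defective) = 0.5·0.8176 / (0.5·0.8176 + 0.3·0.1824) ≈ 0.8819
After a stress test='fail': P(defective) = 0.5·0.8819 / (0.5·0.8819 + 0.3·0.1181) ≈ 0.9256
After a stress test='pass': P(defective) = 0.5·0.9256 / (0.5·0.9256 + 0.7·0.0744) ≈ 0.8989

0.899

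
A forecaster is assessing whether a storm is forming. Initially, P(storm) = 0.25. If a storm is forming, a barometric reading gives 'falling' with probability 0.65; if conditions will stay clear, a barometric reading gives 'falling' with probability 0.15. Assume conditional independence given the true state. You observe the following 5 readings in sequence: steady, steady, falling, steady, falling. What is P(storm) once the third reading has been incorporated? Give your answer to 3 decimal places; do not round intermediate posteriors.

0.197

After 'steady': P(storm) = 0.35·0.2500 / (0.35·0.2500 + 0.85·0.7500) ≈ 0.1207
After 'steady': P(storm) = 0.35·0.1207 / (0.35·0.1207 + 0.85·0.8793) ≈ 0.0535
After 'falling': P(storm) = 0.65·0.0535 / (0.65·0.0535 + 0.15·0.9465) ≈ 0.1967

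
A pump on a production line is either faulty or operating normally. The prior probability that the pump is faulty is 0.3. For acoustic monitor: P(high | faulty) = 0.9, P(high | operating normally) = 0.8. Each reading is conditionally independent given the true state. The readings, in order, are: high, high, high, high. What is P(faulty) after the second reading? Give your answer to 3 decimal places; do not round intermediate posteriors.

After 'high': P(faulty) = 0.9·0.3000 / (0.9·0.3000 + 0.8·0.7000) ≈ 0.3253
After 'high': P(faulty) = 0.9·0.3253 / (0.9·0.3253 + 0.8·0.6747) ≈ 0.3517

0.352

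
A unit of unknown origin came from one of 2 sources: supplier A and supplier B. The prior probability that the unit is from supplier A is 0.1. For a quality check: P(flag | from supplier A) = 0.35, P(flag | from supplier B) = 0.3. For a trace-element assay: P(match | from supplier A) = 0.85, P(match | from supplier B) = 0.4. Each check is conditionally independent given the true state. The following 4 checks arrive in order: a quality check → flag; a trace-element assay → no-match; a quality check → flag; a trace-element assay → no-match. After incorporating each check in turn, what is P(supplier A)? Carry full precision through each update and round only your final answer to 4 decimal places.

After a quality check='flag': P(supplier A) = 0.35·0.1000 / (0.35·0.1000 + 0.3·0.9000) ≈ 0.1148
After a trace-element assay='no-match': P(supplier A) = 0.15·0.1148 / (0.15·0.1148 + 0.6·0.8852) ≈ 0.0314
After a quality check='flag': P(supplier A) = 0.35·0.0314 / (0.35·0.0314 + 0.3·0.9686) ≈ 0.0364
After a trace-element assay='no-match': P(supplier A) = 0.15·0.0364 / (0.15·0.0364 + 0.6·0.9636) ≈ 0.0094

0.0094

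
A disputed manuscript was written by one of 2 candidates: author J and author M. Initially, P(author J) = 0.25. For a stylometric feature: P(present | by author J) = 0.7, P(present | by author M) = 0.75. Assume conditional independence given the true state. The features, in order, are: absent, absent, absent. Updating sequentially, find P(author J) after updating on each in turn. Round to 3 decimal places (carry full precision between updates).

After 'absent': P(author J) = 0.3·0.2500 / (0.3·0.2500 + 0.25·0.7500) ≈ 0.2857
After 'absent': P(author J) = 0.3·0.2857 / (0.3·0.2857 + 0.25·0.7143) ≈ 0.3243
After 'absent': P(author J) = 0.3·0.3243 / (0.3·0.3243 + 0.25·0.6757) ≈ 0.3655

0.365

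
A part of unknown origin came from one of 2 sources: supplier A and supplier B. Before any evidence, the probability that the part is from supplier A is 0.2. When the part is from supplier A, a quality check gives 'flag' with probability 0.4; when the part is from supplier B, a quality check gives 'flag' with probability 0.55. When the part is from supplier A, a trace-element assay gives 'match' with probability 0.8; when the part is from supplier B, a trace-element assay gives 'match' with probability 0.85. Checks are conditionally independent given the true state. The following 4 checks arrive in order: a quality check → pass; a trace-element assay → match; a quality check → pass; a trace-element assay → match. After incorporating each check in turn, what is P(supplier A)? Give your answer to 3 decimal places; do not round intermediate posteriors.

0.282

Each posterior becomes the prior for the next update.
After a quality check='pass': P(supplier A) = 0.6·0.2000 / (0.6·0.2000 + 0.45·0.8000) ≈ 0.2500
After a trace-element assay='match': P(supplier A) = 0.8·0.2500 / (0.8·0.2500 + 0.85·0.7500) ≈ 0.2388
After a quality check='pass': P(supplier A) = 0.6·0.2388 / (0.6·0.2388 + 0.45·0.7612) ≈ 0.2949
After a trace-element assay='match': P(supplier A) = 0.8·0.2949 / (0.8·0.2949 + 0.85·0.7051) ≈ 0.2825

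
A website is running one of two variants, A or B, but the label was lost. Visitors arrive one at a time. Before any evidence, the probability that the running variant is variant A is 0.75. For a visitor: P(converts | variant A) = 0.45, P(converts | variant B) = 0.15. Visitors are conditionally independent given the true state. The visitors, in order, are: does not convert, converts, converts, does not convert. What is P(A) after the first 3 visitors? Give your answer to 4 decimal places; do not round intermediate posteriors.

After 'does not convert': P(A) = 0.55·0.7500 / (0.55·0.7500 + 0.85·0.2500) ≈ 0.6600
After 'converts': P(A) = 0.45·0.6600 / (0.45·0.6600 + 0.15·0.3400) ≈ 0.8534
After 'converts': P(A) = 0.45·0.8534 / (0.45·0.8534 + 0.15·0.1466) ≈ 0.9459

0.9459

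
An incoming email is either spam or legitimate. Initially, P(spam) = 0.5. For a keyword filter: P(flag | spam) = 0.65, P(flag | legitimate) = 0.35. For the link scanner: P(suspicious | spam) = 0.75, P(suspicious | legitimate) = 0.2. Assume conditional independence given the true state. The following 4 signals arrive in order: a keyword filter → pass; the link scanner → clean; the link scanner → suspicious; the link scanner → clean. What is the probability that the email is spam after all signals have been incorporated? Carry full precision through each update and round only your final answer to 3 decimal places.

0.165

Apply Bayes' rule sequentially, carrying P(spam) forward.
After a keyword filter='pass': P(spam) = 0.35·0.5000 / (0.35·0.5000 + 0.65·0.5000) ≈ 0.3500
After the link scanner='clean': P(spam) = 0.25·0.3500 / (0.25·0.3500 + 0.8·0.6500) ≈ 0.1440
After the link scanner='suspicious': P(spam) = 0.75·0.1440 / (0.75·0.1440 + 0.2·0.8560) ≈ 0.3869
After the link scanner='clean': P(spam) = 0.25·0.3869 / (0.25·0.3869 + 0.8·0.6131) ≈ 0.1647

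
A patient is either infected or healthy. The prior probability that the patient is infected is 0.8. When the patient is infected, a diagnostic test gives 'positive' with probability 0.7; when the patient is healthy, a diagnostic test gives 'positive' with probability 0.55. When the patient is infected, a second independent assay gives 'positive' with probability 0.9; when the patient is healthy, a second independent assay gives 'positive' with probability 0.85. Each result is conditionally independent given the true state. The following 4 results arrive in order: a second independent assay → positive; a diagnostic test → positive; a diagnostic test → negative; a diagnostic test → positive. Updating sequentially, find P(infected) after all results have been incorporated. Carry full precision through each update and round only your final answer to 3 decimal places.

0.821

After a second independent assay='positive': P(infected) = 0.9·0.8000 / (0.9·0.8000 + 0.85·0.2000) ≈ 0.8090
After a diagnostic test='positive': P(infected) = 0.7·0.8090 / (0.7·0.8090 + 0.55·0.1910) ≈ 0.8435
After a diagnostic test='negative': P(infected) = 0.3·0.8435 / (0.3·0.8435 + 0.45·0.1565) ≈ 0.7823
After a diagnostic test='positive': P(infected) = 0.7·0.7823 / (0.7·0.7823 + 0.55·0.2177) ≈ 0.8206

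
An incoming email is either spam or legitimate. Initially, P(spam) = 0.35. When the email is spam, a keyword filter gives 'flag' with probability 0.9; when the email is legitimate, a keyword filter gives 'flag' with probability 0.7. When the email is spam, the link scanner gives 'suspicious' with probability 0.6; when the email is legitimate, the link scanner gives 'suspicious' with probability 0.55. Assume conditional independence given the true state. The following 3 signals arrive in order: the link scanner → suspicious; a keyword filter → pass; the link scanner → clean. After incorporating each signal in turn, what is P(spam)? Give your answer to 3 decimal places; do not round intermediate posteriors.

After the link scanner='suspicious': P(spam) = 0.6·0.3500 / (0.6·0.3500 + 0.55·0.6500) ≈ 0.3700
After a keyword filter='pass': P(spam) = 0.1·0.3700 / (0.1·0.3700 + 0.3·0.6300) ≈ 0.1637
After the link scanner='clean': P(spam) = 0.4·0.1637 / (0.4·0.1637 + 0.45·0.8363) ≈ 0.1482

0.148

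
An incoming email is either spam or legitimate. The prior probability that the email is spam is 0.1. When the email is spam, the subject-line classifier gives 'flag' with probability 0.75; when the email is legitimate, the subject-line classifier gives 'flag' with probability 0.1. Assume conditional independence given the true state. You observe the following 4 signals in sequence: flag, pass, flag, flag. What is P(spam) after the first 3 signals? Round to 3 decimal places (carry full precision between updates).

Apply Bayes' rule sequentially, carrying P(spam) forward.
After 'flag': P(spam) = 0.75·0.1000 / (0.75·0.1000 + 0.1·0.9000) ≈ 0.4545
After 'pass': P(spam) = 0.25·0.4545 / (0.25·0.4545 + 0.9·0.5455) ≈ 0.1880
After 'flag': P(spam) = 0.75·0.1880 / (0.75·0.1880 + 0.1·0.8120) ≈ 0.6345

0.635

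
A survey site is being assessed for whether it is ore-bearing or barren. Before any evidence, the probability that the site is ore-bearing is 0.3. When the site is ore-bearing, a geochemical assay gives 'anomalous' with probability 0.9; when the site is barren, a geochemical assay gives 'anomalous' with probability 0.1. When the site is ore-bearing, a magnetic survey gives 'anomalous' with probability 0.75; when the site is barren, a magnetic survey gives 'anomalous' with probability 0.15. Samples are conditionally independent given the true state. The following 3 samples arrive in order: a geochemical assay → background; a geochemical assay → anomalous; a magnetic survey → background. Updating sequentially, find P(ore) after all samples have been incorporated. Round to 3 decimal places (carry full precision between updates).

After a geochemical assay='background': P(ore) = 0.1·0.3000 / (0.1·0.3000 + 0.9·0.7000) ≈ 0.0455
After a geochemical assay='anomalous': P(ore) = 0.9·0.0455 / (0.9·0.0455 + 0.1·0.9545) ≈ 0.3000
After a magnetic survey='background': P(ore) = 0.25·0.3000 / (0.25·0.3000 + 0.85·0.7000) ≈ 0.1119

0.112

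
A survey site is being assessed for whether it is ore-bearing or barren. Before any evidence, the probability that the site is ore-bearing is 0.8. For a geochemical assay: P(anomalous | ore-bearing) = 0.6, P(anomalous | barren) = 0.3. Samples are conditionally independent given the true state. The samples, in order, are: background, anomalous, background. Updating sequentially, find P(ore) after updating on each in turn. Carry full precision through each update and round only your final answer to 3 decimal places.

After 'background': P(ore) = 0.4·0.8000 / (0.4·0.8000 + 0.7·0.2000) ≈ 0.6957
After 'anomalous': P(ore) = 0.6·0.6957 / (0.6·0.6957 + 0.3·0.3043) ≈ 0.8205
After 'background': P(ore) = 0.4·0.8205 / (0.4·0.8205 + 0.7·0.1795) ≈ 0.7232

0.723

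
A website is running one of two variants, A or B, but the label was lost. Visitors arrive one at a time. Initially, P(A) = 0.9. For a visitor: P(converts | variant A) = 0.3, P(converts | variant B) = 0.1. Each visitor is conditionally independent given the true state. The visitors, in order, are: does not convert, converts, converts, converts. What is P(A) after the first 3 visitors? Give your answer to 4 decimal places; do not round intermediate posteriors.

Each posterior becomes the prior for the next update.
After 'does not convert': P(A) = 0.7·0.9000 / (0.7·0.9000 + 0.9·0.1000) ≈ 0.8750
After 'converts': P(A) = 0.3·0.8750 / (0.3·0.8750 + 0.1·0.1250) ≈ 0.9545
After 'converts': P(A) = 0.3·0.9545 / (0.3·0.9545 + 0.1·0.0455) ≈ 0.9844

0.9844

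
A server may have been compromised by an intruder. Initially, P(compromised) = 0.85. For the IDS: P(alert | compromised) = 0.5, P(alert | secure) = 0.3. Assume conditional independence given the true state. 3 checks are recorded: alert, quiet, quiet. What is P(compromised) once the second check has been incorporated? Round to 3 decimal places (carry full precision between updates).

After 'alert': P(compromised) = 0.5·0.8500 / (0.5·0.8500 + 0.3·0.1500) ≈ 0.9043
After 'quiet': P(compromised) = 0.5·0.9043 / (0.5·0.9043 + 0.7·0.0957) ≈ 0.8709

0.871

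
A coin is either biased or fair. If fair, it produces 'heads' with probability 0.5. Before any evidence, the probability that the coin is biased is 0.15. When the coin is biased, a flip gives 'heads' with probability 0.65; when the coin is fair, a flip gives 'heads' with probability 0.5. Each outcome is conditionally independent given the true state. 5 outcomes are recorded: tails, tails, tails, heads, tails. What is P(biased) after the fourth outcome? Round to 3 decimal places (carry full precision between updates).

0.073

After 'tails': P(biased) = 0.35·0.1500 / (0.35·0.1500 + 0.5·0.8500) ≈ 0.1099
After 'tails': P(biased) = 0.35·0.1099 / (0.35·0.1099 + 0.5·0.8901) ≈ 0.0796
After 'tails': P(biased) = 0.35·0.0796 / (0.35·0.0796 + 0.5·0.9204) ≈ 0.0571
After 'heads': P(biased) = 0.65·0.0571 / (0.65·0.0571 + 0.5·0.9429) ≈ 0.0729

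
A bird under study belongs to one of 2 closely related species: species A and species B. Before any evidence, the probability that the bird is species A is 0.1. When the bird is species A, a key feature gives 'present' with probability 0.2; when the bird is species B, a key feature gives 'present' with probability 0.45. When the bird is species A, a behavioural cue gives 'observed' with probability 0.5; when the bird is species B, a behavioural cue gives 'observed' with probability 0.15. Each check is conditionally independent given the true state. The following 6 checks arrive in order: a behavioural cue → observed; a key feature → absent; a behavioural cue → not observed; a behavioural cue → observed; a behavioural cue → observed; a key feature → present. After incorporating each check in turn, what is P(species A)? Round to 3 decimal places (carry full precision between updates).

After a behavioural cue='observed': P(species A) = 0.5·0.1000 / (0.5·0.1000 + 0.15·0.9000) ≈ 0.2703
After a key feature='absent': P(species A) = 0.8·0.2703 / (0.8·0.2703 + 0.55·0.7297) ≈ 0.3501
After a behavioural cue='not observed': P(species A) = 0.5·0.3501 / (0.5·0.3501 + 0.85·0.6499) ≈ 0.2406
After a behavioural cue='observed': P(species A) = 0.5·0.2406 / (0.5·0.2406 + 0.15·0.7594) ≈ 0.5137
After a behavioural cue='observed': P(species A) = 0.5·0.5137 / (0.5·0.5137 + 0.15·0.4863) ≈ 0.7788
After a key feature='present': P(species A) = 0.2·0.7788 / (0.2·0.7788 + 0.45·0.2212) ≈ 0.6101

0.610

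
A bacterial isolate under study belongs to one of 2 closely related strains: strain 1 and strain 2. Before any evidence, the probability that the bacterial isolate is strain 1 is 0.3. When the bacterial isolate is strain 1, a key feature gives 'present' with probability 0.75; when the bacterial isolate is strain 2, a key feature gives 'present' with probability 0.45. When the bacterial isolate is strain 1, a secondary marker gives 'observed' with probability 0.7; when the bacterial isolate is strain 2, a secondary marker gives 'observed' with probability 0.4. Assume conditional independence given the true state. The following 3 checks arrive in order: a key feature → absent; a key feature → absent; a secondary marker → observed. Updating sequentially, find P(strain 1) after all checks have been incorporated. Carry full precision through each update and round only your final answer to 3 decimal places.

After a key feature='absent': P(strain 1) = 0.25·0.3000 / (0.25·0.3000 + 0.55·0.7000) ≈ 0.1630
After a key feature='absent': P(strain 1) = 0.25·0.1630 / (0.25·0.1630 + 0.55·0.8370) ≈ 0.0813
After a secondary marker='observed': P(strain 1) = 0.7·0.0813 / (0.7·0.0813 + 0.4·0.9187) ≈ 0.1342

0.134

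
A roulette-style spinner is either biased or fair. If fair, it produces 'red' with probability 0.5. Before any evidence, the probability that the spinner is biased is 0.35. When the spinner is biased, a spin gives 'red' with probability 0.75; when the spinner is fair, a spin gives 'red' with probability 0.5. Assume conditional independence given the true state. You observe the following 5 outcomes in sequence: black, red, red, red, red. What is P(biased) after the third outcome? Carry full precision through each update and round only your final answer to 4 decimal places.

After 'black': P(biased) = 0.25·0.3500 / (0.25·0.3500 + 0.5·0.6500) ≈ 0.2121
After 'red': P(biased) = 0.75·0.2121 / (0.75·0.2121 + 0.5·0.7879) ≈ 0.2877
After 'red': P(biased) = 0.75·0.2877 / (0.75·0.2877 + 0.5·0.7123) ≈ 0.3772

0.3772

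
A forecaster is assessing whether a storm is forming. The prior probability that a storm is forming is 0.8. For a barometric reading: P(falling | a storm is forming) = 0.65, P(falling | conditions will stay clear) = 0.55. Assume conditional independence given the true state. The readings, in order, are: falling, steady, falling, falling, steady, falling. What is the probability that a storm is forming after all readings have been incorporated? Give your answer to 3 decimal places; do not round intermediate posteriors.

After 'falling': P(storm) = 0.65·0.8000 / (0.65·0.8000 + 0.55·0.2000) ≈ 0.8254
After 'steady': P(storm) = 0.35·0.8254 / (0.35·0.8254 + 0.45·0.1746) ≈ 0.7862
After 'falling': P(storm) = 0.65·0.7862 / (0.65·0.7862 + 0.55·0.2138) ≈ 0.8129
After 'falling': P(storm) = 0.65·0.8129 / (0.65·0.8129 + 0.55·0.1871) ≈ 0.8370
After 'steady': P(storm) = 0.35·0.8370 / (0.35·0.8370 + 0.45·0.1630) ≈ 0.7998
After 'falling': P(storm) = 0.65·0.7998 / (0.65·0.7998 + 0.55·0.2002) ≈ 0.8252

0.825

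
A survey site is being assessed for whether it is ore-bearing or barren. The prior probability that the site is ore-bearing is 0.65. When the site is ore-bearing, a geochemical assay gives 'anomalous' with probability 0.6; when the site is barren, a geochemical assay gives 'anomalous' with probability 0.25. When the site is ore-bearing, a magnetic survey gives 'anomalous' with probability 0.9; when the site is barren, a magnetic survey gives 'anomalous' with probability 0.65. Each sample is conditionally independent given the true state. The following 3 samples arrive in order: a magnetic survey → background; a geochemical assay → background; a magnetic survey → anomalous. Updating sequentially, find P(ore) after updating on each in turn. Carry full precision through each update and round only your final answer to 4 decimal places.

After a magnetic survey='background': P(ore) = 0.1·0.6500 / (0.1·0.6500 + 0.35·0.3500) ≈ 0.3467
After a geochemical assay='background': P(ore) = 0.4·0.3467 / (0.4·0.3467 + 0.75·0.6533) ≈ 0.2206
After a magnetic survey='anomalous': P(ore) = 0.9·0.2206 / (0.9·0.2206 + 0.65·0.7794) ≈ 0.2815

0.2815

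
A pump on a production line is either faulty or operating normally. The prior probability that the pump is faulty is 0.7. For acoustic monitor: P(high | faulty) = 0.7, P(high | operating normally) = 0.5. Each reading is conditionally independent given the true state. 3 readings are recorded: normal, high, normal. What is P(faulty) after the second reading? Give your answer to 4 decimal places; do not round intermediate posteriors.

0.6622

Each posterior becomes the prior for the next update.
After 'normal': P(faulty) = 0.3·0.7000 / (0.3·0.7000 + 0.5·0.3000) ≈ 0.5833
After 'high': P(faulty) = 0.7·0.5833 / (0.7·0.5833 + 0.5·0.4167) ≈ 0.6622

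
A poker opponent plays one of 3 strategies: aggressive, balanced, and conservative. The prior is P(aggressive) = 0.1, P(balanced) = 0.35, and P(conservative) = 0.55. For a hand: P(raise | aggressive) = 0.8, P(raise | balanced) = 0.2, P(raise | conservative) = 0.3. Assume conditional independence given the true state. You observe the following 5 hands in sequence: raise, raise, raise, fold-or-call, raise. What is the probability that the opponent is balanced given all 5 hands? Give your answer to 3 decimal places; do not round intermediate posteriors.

After 'raise': normaliser = 0.8·0.1000 + 0.2·0.3500 + 0.3·0.5500; P(aggressive) ≈ 0.2540, P(balanced) ≈ 0.2222, P(conservative) ≈ 0.5238
After 'raise': normaliser = 0.8·0.2540 + 0.2·0.2222 + 0.3·0.5238; P(aggressive) ≈ 0.5020, P(balanced) ≈ 0.1098, P(conservative) ≈ 0.3882
After 'raise': normaliser = 0.8·0.5020 + 0.2·0.1098 + 0.3·0.3882; P(aggressive) ≈ 0.7436, P(balanced) ≈ 0.0407, P(conservative) ≈ 0.2157
After 'fold-or-call': normaliser = 0.2·0.7436 + 0.8·0.0407 + 0.7·0.2157; P(aggressive) ≈ 0.4477, P(balanced) ≈ 0.0979, P(conservative) ≈ 0.4544
After 'raise': normaliser = 0.8·0.4477 + 0.2·0.0979 + 0.3·0.4544; P(aggressive) ≈ 0.6967, P(balanced) ≈ 0.0381, P(conservative) ≈ 0.2652

0.038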